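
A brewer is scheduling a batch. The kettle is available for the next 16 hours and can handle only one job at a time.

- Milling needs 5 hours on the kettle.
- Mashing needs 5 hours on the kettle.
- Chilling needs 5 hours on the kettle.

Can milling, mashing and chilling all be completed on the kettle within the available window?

Running back to back, the jobs need 5 + 5 + 5 = 15 hours on the kettle.
Since 15 ≤ 16, they fit within the window.

Yes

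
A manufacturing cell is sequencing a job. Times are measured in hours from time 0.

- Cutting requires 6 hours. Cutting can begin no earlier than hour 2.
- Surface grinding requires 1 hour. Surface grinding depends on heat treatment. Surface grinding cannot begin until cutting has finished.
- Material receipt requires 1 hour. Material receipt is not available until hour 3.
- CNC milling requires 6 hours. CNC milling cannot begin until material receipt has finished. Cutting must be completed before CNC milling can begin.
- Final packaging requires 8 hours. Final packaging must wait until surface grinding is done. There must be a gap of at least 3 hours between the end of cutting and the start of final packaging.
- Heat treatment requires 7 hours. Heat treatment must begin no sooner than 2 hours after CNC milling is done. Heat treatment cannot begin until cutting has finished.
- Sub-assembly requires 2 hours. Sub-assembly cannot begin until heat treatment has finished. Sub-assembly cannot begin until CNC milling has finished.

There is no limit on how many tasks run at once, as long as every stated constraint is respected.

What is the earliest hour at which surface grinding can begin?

After its own release at hour 2, cutting can start at hour 2 and finishes at hour 8.
After its own release at hour 3, material receipt can start at hour 3 and finishes at hour 4.
CNC milling cannot start until material receipt (finishes hour 4); cutting (finishes hour 8). The controlling bound is hour 8, so CNC milling finishes at 8 + 6 = hour 14.
Heat treatment needs all of CNC milling (finishes hour 14, plus 2-hour gap → hour 16); cutting (finishes hour 8). That puts its earliest start at hour 16; it finishes at 16 + 7 = hour 23.
Surface grinding waits on heat treatment (finishes hour 23); cutting (finishes hour 8). The latest of these is hour 23, which is the earliest surface grinding can start.

23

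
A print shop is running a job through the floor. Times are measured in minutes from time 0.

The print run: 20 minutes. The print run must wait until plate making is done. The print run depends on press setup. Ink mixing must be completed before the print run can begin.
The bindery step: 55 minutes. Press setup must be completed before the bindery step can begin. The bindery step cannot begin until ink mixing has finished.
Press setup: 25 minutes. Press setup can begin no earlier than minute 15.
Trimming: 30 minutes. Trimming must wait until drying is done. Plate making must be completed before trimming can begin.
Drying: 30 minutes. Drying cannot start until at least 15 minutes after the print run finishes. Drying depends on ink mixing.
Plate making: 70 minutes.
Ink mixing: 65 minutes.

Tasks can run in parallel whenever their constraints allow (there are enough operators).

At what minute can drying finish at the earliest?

135

Press setup cannot begin until its own release at minute 15. It runs from minute 15 to 15 + 25 = minute 40.
Nothing blocks ink mixing, so it runs from minute 0 to minute 65.
Plate making can start immediately at minute 0; it finishes at minute 70.
For the print run: plate making (finishes minute 70); press setup (finishes minute 40); ink mixing (finishes minute 65). Taking the maximum gives a start of minute 70, and it finishes at 70 + 20 = minute 90.
For drying: the print run (finishes minute 90, plus 15-minute gap → minute 105); ink mixing (finishes minute 65). Taking the maximum gives a start of minute 105, and it finishes at 105 + 30 = minute 135.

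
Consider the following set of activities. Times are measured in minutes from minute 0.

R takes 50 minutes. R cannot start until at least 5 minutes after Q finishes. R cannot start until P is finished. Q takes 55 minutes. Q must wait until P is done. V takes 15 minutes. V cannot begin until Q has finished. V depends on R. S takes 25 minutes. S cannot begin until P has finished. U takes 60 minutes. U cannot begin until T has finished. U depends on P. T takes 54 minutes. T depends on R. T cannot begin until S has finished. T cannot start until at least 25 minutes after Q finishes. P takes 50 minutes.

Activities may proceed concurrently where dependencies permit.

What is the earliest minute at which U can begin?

P can start immediately at minute 0; it finishes at minute 50.
S waits on P (finishes minute 50), so it starts at minute 50 and finishes at 50 + 25 = minute 75.
Q waits on P (finishes minute 50), so it starts at minute 50 and finishes at 50 + 55 = minute 105.
For R: Q (finishes minute 105, plus 5-minute gap → minute 110); P (finishes minute 50). Taking the maximum gives a start of minute 110, and it finishes at 110 + 50 = minute 160.
T has to wait for R (finishes minute 160); S (finishes minute 75); Q (finishes minute 105, plus 25-minute gap → minute 130). The latest of these is minute 160, so T runs minute 160 to 160 + 54 = minute 214.
U waits on T (finishes minute 214); P (finishes minute 50). The latest of these is minute 214, which is the earliest U can start.

214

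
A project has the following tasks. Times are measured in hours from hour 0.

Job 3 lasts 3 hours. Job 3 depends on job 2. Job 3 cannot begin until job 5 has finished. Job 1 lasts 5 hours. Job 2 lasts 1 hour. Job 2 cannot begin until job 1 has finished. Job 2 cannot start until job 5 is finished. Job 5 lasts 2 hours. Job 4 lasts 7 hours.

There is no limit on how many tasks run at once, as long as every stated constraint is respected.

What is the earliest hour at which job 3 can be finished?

9

Job 5 has no prerequisites, so it starts at hour 0 and finishes at hour 2.
Job 1 has no prerequisites, so it starts at hour 0 and finishes at hour 5.
Job 2 cannot start until job 1 (finishes hour 5); job 5 (finishes hour 2). The controlling bound is hour 5, so job 2 finishes at 5 + 1 = hour 6.
Job 3 has to wait for job 2 (finishes hour 6); job 5 (finishes hour 2). The latest of these is hour 6, so job 3 runs hour 6 to 6 + 3 = hour 9.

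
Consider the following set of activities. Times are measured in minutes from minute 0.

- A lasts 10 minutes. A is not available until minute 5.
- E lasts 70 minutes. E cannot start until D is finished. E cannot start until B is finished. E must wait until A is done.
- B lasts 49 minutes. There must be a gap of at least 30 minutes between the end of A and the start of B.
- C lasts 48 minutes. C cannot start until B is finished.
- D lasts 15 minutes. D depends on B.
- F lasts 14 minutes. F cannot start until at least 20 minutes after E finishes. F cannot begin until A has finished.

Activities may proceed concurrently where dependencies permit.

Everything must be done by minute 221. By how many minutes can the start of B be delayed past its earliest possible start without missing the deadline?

After its own release at minute 5, A can start at minute 5 and finishes at minute 15.
B waits on A (finishes minute 15, plus 30-minute gap → minute 45), so it starts at minute 45 and finishes at 45 + 49 = minute 94.

Working backward from the deadline:
Nothing follows C; the deadline of minute 221 is its only limit. It must start by 221 − 48 = minute 173.
F has no dependents, so it just needs to finish by minute 221. Starting by 221 − 14 = minute 207 achieves that.
E has to be done before F (must start by minute 207, minus 20-minute gap → minute 187). That means finishing by minute 187, i.e. starting by 187 − 70 = minute 117.
Since E (must start by minute 117) depends on it, D must finish by minute 117. Backing off its 15-minute duration gives a latest start of minute 102.
B must finish in time for C (must start by minute 173); D (must start by minute 102); E (must start by minute 117). The tightest is minute 102, so B must start by 102 − 49 = minute 53.
So B can start as early as minute 45 and as late as minute 53, giving 53 − 45 = 8 minutes of slack.

8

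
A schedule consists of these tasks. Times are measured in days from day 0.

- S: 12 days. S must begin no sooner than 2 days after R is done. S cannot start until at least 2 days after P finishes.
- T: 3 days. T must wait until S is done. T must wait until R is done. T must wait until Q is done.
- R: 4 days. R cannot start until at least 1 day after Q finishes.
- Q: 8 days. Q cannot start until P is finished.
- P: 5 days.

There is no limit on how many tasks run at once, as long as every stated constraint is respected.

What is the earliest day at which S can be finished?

32

P can start immediately at day 0; it finishes at day 5.
Q cannot begin until P (finishes day 5). It runs from day 5 to 5 + 8 = day 13.
After Q (finishes day 13, plus 1-day gap → day 14), R can start at day 14 and finishes at day 18.
For S: R (finishes day 18, plus 2-day gap → day 20); P (finishes day 5, plus 2-day gap → day 7). Taking the maximum gives a start of day 20, and it finishes at 20 + 12 = day 32.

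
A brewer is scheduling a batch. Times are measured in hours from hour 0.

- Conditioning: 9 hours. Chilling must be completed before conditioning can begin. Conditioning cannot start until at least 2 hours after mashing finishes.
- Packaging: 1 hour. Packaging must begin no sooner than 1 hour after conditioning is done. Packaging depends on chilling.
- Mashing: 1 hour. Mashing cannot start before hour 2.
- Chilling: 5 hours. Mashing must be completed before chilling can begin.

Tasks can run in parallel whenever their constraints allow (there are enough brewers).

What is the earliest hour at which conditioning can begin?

8

Mashing cannot begin until its own release at hour 2. It runs from hour 2 to 2 + 1 = hour 3.
After mashing (finishes hour 3), chilling can start at hour 3 and finishes at hour 8.
Conditioning waits on chilling (finishes hour 8); mashing (finishes hour 3, plus 2-hour gap → hour 5). The latest of these is hour 8, which is the earliest conditioning can start.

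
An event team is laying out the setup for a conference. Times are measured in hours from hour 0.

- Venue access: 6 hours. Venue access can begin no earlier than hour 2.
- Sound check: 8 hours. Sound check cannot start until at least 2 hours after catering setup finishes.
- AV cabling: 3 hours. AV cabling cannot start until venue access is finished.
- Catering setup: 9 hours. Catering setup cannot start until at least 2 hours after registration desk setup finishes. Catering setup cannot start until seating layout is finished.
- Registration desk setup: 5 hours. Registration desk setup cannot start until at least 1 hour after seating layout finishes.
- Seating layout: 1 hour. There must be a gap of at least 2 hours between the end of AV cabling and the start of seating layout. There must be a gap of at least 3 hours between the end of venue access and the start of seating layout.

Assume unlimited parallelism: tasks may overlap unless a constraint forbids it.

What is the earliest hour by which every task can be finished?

Venue access waits on its own release at hour 2, so it starts at hour 2 and finishes at 2 + 6 = hour 8.
AV cabling waits on venue access (finishes hour 8), so it starts at hour 8 and finishes at 8 + 3 = hour 11.
Seating layout needs all of AV cabling (finishes hour 11, plus 2-hour gap → hour 13); venue access (finishes hour 8, plus 3-hour gap → hour 11). That puts its earliest start at hour 13; it finishes at 13 + 1 = hour 14.
Registration desk setup waits on seating layout (finishes hour 14, plus 1-hour gap → hour 15), so it starts at hour 15 and finishes at 15 + 5 = hour 20.
Catering setup needs all of registration desk setup (finishes hour 20, plus 2-hour gap → hour 22); seating layout (finishes hour 14). That puts its earliest start at hour 22; it finishes at 22 + 9 = hour 31.
After catering setup (finishes hour 31, plus 2-hour gap → hour 33), sound check can start at hour 33 and finishes at hour 41.
All tasks are finished once the last one completes. Finish times: Venue access at 8, AV cabling at 11, Seating layout at 14, Registration desk setup at 20, Catering setup at 31, Sound check at 41. The latest is hour 41.

41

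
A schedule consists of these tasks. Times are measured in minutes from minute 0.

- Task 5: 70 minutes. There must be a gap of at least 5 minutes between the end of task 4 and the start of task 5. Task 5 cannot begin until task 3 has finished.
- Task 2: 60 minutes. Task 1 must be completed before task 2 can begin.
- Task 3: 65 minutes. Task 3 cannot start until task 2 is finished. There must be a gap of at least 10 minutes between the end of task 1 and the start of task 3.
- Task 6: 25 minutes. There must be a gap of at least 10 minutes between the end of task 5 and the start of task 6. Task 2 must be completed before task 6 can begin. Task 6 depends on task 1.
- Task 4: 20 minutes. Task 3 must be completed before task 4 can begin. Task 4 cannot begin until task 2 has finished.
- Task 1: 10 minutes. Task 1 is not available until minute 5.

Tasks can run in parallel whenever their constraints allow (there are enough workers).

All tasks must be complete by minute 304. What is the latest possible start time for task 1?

39

Task 6 has no dependents, so it just needs to finish by minute 304. Starting by 304 − 25 = minute 279 achieves that.
Since task 6 (must start by minute 279, minus 10-minute gap → minute 269) depends on it, task 5 must finish by minute 269. Backing off its 70-minute duration gives a latest start of minute 199.
Since task 5 (must start by minute 199, minus 5-minute gap → minute 194) depends on it, task 4 must finish by minute 194. Backing off its 20-minute duration gives a latest start of minute 174.
Task 3 has several dependents: task 4 (must start by minute 174); task 5 (must start by minute 199). The earliest of those limits is minute 174, so task 3 must start by 174 − 65 = minute 109.
Task 2 feeds task 3 (must start by minute 109); task 4 (must start by minute 174); task 6 (must start by minute 279). Taking the minimum, task 2 must finish by minute 109 and start by 109 − 60 = minute 49.
Task 1 must finish in time for task 2 (must start by minute 49); task 3 (must start by minute 109, minus 10-minute gap → minute 99); task 6 (must start by minute 279). The tightest is minute 49, so task 1 must start by 49 − 10 = minute 39.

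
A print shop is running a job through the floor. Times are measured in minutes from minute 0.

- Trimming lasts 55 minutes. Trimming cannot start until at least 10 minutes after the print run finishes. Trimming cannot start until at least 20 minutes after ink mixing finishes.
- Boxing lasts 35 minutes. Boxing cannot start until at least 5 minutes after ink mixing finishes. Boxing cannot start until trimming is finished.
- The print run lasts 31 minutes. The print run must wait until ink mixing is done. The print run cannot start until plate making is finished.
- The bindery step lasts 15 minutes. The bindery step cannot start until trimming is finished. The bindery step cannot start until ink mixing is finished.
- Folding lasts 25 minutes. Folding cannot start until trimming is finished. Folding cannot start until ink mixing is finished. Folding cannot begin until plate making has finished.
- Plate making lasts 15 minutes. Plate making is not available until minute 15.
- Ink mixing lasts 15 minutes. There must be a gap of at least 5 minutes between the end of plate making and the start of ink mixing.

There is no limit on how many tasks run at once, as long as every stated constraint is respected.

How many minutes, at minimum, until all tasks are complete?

Plate making cannot begin until its own release at minute 15. It runs from minute 15 to 15 + 15 = minute 30.
After plate making (finishes minute 30, plus 5-minute gap → minute 35), ink mixing can start at minute 35 and finishes at minute 50.
The print run has to wait for ink mixing (finishes minute 50); plate making (finishes minute 30). The latest of these is minute 50, so the print run runs minute 50 to 50 + 31 = minute 81.
Trimming cannot start until the print run (finishes minute 81, plus 10-minute gap → minute 91); ink mixing (finishes minute 50, plus 20-minute gap → minute 70). The controlling bound is minute 91, so trimming finishes at 91 + 55 = minute 146.
Boxing cannot start until ink mixing (finishes minute 50, plus 5-minute gap → minute 55); trimming (finishes minute 146). The controlling bound is minute 146, so boxing finishes at 146 + 35 = minute 181.
The bindery step needs all of trimming (finishes minute 146); ink mixing (finishes minute 50). That puts its earliest start at minute 146; it finishes at 146 + 15 = minute 161.
Folding has to wait for trimming (finishes minute 146); ink mixing (finishes minute 50); plate making (finishes minute 30). The latest of these is minute 146, so folding runs minute 146 to 146 + 25 = minute 171.
All tasks are finished once the last one completes. Finish times: Plate making at 30, Ink mixing at 50, The print run at 81, Trimming at 146, Folding at 171, The bindery step at 161, Boxing at 181. The latest is minute 181.

181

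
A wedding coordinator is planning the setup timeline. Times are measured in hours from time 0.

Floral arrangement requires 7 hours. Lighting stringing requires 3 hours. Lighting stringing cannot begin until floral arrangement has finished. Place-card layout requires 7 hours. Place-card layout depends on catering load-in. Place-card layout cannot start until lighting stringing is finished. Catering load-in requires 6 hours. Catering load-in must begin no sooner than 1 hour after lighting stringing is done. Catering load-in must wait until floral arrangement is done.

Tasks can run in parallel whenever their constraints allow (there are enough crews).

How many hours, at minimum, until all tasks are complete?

24

Floral arrangement has no prerequisites, so it starts at hour 0 and finishes at hour 7.
Lighting stringing waits on floral arrangement (finishes hour 7), so it starts at hour 7 and finishes at 7 + 3 = hour 10.
Catering load-in cannot start until lighting stringing (finishes hour 10, plus 1-hour gap → hour 11); floral arrangement (finishes hour 7). The controlling bound is hour 11, so catering load-in finishes at 11 + 6 = hour 17.
Place-card layout needs all of catering load-in (finishes hour 17); lighting stringing (finishes hour 10). That puts its earliest start at hour 17; it finishes at 17 + 7 = hour 24.
All tasks are finished once the last one completes. Finish times: Floral arrangement at 7, Lighting stringing at 10, Catering load-in at 17, Place-card layout at 24. The latest is hour 24.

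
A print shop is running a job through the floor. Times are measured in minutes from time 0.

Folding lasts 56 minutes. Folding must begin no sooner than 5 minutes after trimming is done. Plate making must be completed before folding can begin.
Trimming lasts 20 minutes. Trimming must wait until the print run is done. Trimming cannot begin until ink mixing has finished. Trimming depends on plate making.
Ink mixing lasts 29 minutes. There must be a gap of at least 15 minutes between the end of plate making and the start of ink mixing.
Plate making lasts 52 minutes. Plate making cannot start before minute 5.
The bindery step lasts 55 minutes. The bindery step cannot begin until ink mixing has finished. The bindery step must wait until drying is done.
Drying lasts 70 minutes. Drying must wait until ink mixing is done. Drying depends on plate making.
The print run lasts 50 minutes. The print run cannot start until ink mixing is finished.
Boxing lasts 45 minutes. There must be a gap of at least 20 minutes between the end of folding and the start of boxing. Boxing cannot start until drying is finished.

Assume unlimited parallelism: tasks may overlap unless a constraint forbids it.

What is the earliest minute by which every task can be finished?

297

After its own release at minute 5, plate making can start at minute 5 and finishes at minute 57.
Ink mixing cannot begin until plate making (finishes minute 57, plus 15-minute gap → minute 72). It runs from minute 72 to 72 + 29 = minute 101.
Drying has to wait for ink mixing (finishes minute 101); plate making (finishes minute 57). The latest of these is minute 101, so drying runs minute 101 to 101 + 70 = minute 171.
The bindery step needs all of ink mixing (finishes minute 101); drying (finishes minute 171). That puts its earliest start at minute 171; it finishes at 171 + 55 = minute 226.
After ink mixing (finishes minute 101), the print run can start at minute 101 and finishes at minute 151.
For trimming: the print run (finishes minute 151); ink mixing (finishes minute 101); plate making (finishes minute 57). Taking the maximum gives a start of minute 151, and it finishes at 151 + 20 = minute 171.
For folding: trimming (finishes minute 171, plus 5-minute gap → minute 176); plate making (finishes minute 57). Taking the maximum gives a start of minute 176, and it finishes at 176 + 56 = minute 232.
Boxing needs all of folding (finishes minute 232, plus 20-minute gap → minute 252); drying (finishes minute 171). That puts its earliest start at minute 252; it finishes at 252 + 45 = minute 297.
All tasks are finished once the last one completes. Finish times: Plate making at 57, Ink mixing at 101, The print run at 151, Drying at 171, Trimming at 171, Folding at 232, The bindery step at 226, Boxing at 297. The latest is minute 297.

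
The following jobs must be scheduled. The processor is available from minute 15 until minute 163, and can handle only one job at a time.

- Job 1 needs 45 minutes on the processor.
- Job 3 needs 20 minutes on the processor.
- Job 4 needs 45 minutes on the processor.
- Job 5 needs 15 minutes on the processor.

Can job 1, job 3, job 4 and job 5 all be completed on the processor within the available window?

The processor window is 163 − 15 = 148 minutes.
Running back to back, the jobs need 45 + 20 + 45 + 15 = 125 minutes on the processor.
Since 125 ≤ 148, they fit within the window.

Yes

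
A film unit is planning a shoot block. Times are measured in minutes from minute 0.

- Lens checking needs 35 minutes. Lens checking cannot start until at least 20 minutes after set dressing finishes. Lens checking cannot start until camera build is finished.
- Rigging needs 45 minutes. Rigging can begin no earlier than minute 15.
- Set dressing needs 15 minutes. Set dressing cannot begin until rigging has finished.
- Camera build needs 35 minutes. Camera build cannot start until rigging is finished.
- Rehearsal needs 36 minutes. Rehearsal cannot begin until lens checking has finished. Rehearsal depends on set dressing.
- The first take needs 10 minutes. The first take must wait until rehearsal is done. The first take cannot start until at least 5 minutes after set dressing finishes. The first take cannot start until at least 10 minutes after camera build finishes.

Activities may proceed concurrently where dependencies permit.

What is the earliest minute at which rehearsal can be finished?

166

Rigging waits on its own release at minute 15, so it starts at minute 15 and finishes at 15 + 45 = minute 60.
Camera build waits on rigging (finishes minute 60), so it starts at minute 60 and finishes at 60 + 35 = minute 95.
Set dressing waits on rigging (finishes minute 60), so it starts at minute 60 and finishes at 60 + 15 = minute 75.
Lens checking cannot start until set dressing (finishes minute 75, plus 20-minute gap → minute 95); camera build (finishes minute 95). The controlling bound is minute 95, so lens checking finishes at 95 + 35 = minute 130.
Rehearsal cannot start until lens checking (finishes minute 130); set dressing (finishes minute 75). The controlling bound is minute 130, so rehearsal finishes at 130 + 36 = minute 166.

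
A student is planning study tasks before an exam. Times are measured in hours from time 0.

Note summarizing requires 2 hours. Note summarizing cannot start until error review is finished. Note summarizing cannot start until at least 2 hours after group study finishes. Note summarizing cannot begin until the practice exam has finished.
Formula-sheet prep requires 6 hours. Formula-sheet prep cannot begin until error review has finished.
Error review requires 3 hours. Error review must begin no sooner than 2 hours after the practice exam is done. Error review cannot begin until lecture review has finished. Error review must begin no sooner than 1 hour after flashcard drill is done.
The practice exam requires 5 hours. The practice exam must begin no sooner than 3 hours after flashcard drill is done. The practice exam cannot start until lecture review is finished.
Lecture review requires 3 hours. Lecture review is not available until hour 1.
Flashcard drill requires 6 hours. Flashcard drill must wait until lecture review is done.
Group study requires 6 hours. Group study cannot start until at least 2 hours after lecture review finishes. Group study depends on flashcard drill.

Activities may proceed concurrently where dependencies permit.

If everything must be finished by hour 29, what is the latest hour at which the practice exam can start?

Note summarizing must finish by hour 29; it takes 2 hours, so it must start by 29 − 2 = hour 27.
Formula-sheet prep must finish by hour 29; it takes 6 hours, so it must start by 29 − 6 = hour 23.
Error review has several dependents: note summarizing (must start by hour 27); formula-sheet prep (must start by hour 23). The earliest of those limits is hour 23, so error review must start by 23 − 3 = hour 20.
The practice exam feeds error review (must start by hour 20, minus 2-hour gap → hour 18); note summarizing (must start by hour 27). Taking the minimum, the practice exam must finish by hour 18 and start by 18 − 5 = hour 13.

13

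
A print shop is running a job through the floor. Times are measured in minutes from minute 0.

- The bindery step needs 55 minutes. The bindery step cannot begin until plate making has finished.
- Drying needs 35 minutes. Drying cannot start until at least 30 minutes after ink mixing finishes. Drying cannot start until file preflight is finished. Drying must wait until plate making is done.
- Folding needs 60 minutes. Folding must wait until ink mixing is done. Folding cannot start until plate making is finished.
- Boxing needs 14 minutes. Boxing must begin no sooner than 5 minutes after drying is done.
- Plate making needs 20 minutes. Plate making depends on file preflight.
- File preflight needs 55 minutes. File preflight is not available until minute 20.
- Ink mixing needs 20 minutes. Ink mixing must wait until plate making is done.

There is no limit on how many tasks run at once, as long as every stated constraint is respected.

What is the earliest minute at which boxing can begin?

185

File preflight waits on its own release at minute 20, so it starts at minute 20 and finishes at 20 + 55 = minute 75.
Plate making waits on file preflight (finishes minute 75), so it starts at minute 75 and finishes at 75 + 20 = minute 95.
After plate making (finishes minute 95), ink mixing can start at minute 95 and finishes at minute 115.
For drying: ink mixing (finishes minute 115, plus 30-minute gap → minute 145); file preflight (finishes minute 75); plate making (finishes minute 95). Taking the maximum gives a start of minute 145, and it finishes at 145 + 35 = minute 180.
Boxing waits on drying (finishes minute 180, plus 5-minute gap → minute 185), so the earliest it can start is minute 185.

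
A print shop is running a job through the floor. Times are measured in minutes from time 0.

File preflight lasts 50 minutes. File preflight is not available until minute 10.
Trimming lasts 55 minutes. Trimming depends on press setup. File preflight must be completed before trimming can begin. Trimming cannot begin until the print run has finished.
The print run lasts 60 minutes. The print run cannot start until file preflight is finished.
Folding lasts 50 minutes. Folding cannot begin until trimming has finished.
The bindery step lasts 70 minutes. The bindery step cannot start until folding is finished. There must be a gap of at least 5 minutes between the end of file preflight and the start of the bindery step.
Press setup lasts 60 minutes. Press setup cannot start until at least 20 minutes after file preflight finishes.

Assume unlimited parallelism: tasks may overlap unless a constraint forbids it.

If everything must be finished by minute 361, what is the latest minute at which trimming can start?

186

The bindery step has no dependents, so it just needs to finish by minute 361. Starting by 361 − 70 = minute 291 achieves that.
Since the bindery step (must start by minute 291) depends on it, folding must finish by minute 291. Backing off its 50-minute duration gives a latest start of minute 241.
Trimming has to be done before folding (must start by minute 241). That means finishing by minute 241, i.e. starting by 241 − 55 = minute 186.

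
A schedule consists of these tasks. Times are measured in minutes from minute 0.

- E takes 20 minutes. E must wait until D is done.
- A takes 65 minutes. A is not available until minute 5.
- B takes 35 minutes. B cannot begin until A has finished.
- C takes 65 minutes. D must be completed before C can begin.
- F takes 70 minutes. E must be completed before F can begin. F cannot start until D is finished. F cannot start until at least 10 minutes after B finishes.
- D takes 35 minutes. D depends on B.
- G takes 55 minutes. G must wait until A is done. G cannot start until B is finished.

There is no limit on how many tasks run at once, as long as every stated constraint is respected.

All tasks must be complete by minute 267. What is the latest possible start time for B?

107

C must finish by minute 267; it takes 65 minutes, so it must start by 267 − 65 = minute 202.
F has no dependents, so it just needs to finish by minute 267. Starting by 267 − 70 = minute 197 achieves that.
Since F (must start by minute 197) depends on it, E must finish by minute 197. Backing off its 20-minute duration gives a latest start of minute 177.
D feeds C (must start by minute 202); E (must start by minute 177); F (must start by minute 197). Taking the minimum, D must finish by minute 177 and start by 177 − 35 = minute 142.
G has no dependents, so it just needs to finish by minute 267. Starting by 267 − 55 = minute 212 achieves that.
B has several dependents: D (must start by minute 142); F (must start by minute 197, minus 10-minute gap → minute 187); G (must start by minute 212). The earliest of those limits is minute 142, so B must start by 142 − 35 = minute 107.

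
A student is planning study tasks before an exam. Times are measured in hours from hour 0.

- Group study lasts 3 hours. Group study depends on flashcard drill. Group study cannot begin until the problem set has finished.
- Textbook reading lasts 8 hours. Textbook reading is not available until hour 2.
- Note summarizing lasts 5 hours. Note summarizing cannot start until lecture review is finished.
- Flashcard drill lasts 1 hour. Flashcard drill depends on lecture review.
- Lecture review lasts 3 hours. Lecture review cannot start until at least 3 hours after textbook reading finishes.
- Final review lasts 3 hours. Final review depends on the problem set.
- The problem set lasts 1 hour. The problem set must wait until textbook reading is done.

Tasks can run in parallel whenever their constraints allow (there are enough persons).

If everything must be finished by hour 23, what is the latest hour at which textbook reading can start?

Group study has no dependents, so it just needs to finish by hour 23. Starting by 23 − 3 = hour 20 achieves that.
Flashcard drill must finish before group study (must start by hour 20). With a 1-hour duration, flashcard drill must start by 20 − 1 = hour 19.
Note summarizing has no dependents, so it just needs to finish by hour 23. Starting by 23 − 5 = hour 18 achieves that.
Lecture review has several dependents: flashcard drill (must start by hour 19); note summarizing (must start by hour 18). The earliest of those limits is hour 18, so lecture review must start by 18 − 3 = hour 15.
Final review has no dependents, so it just needs to finish by hour 23. Starting by 23 − 3 = hour 20 achieves that.
The problem set has several dependents: group study (must start by hour 20); final review (must start by hour 20). The earliest of those limits is hour 20, so the problem set must start by 20 − 1 = hour 19.
Textbook reading feeds lecture review (must start by hour 15, minus 3-hour gap → hour 12); the problem set (must start by hour 19). Taking the minimum, textbook reading must finish by hour 12 and start by 12 − 8 = hour 4.

4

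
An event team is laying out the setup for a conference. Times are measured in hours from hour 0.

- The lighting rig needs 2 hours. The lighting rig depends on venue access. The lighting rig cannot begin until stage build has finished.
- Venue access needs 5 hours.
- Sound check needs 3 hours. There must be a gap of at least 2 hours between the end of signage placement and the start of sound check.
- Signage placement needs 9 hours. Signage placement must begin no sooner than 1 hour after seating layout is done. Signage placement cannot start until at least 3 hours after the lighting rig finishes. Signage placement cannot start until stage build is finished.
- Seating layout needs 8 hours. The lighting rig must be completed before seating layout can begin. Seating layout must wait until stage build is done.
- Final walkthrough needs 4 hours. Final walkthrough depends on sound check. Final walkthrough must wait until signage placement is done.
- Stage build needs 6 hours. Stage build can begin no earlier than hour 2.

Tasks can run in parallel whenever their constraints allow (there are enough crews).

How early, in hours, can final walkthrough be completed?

After its own release at hour 2, stage build can start at hour 2 and finishes at hour 8.
Nothing blocks venue access, so it runs from hour 0 to hour 5.
The lighting rig needs all of venue access (finishes hour 5); stage build (finishes hour 8). That puts its earliest start at hour 8; it finishes at 8 + 2 = hour 10.
Seating layout cannot start until the lighting rig (finishes hour 10); stage build (finishes hour 8). The controlling bound is hour 10, so seating layout finishes at 10 + 8 = hour 18.
Signage placement has to wait for seating layout (finishes hour 18, plus 1-hour gap → hour 19); the lighting rig (finishes hour 10, plus 3-hour gap → hour 13); stage build (finishes hour 8). The latest of these is hour 19, so signage placement runs hour 19 to 19 + 9 = hour 28.
After signage placement (finishes hour 28, plus 2-hour gap → hour 30), sound check can start at hour 30 and finishes at hour 33.
Final walkthrough has to wait for sound check (finishes hour 33); signage placement (finishes hour 28). The latest of these is hour 33, so final walkthrough runs hour 33 to 33 + 4 = hour 37.

37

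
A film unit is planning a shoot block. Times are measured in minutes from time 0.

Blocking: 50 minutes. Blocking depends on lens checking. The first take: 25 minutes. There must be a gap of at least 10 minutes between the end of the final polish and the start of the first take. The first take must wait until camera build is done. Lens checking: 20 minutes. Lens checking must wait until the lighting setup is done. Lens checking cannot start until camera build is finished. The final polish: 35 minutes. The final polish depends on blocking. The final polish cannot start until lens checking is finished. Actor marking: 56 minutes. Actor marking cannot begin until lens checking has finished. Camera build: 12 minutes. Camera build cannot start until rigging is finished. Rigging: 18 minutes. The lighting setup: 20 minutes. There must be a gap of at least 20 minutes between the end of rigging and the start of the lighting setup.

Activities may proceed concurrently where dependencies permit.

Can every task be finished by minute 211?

Yes

Rigging has no prerequisites, so it starts at minute 0 and finishes at minute 18.
Camera build cannot begin until rigging (finishes minute 18). It runs from minute 18 to 18 + 12 = minute 30.
The lighting setup cannot begin until rigging (finishes minute 18, plus 20-minute gap → minute 38). It runs from minute 38 to 38 + 20 = minute 58.
For lens checking: the lighting setup (finishes minute 58); camera build (finishes minute 30). Taking the maximum gives a start of minute 58, and it finishes at 58 + 20 = minute 78.
Actor marking waits on lens checking (finishes minute 78), so it starts at minute 78 and finishes at 78 + 56 = minute 134.
Blocking cannot begin until lens checking (finishes minute 78). It runs from minute 78 to 78 + 50 = minute 128.
For the final polish: blocking (finishes minute 128); lens checking (finishes minute 78). Taking the maximum gives a start of minute 128, and it finishes at 128 + 35 = minute 163.
The first take needs all of the final polish (finishes minute 163, plus 10-minute gap → minute 173); camera build (finishes minute 30). That puts its earliest start at minute 173; it finishes at 173 + 25 = minute 198.
Every task is finished by minute 198, which is no later than the deadline of 211, so the schedule is feasible.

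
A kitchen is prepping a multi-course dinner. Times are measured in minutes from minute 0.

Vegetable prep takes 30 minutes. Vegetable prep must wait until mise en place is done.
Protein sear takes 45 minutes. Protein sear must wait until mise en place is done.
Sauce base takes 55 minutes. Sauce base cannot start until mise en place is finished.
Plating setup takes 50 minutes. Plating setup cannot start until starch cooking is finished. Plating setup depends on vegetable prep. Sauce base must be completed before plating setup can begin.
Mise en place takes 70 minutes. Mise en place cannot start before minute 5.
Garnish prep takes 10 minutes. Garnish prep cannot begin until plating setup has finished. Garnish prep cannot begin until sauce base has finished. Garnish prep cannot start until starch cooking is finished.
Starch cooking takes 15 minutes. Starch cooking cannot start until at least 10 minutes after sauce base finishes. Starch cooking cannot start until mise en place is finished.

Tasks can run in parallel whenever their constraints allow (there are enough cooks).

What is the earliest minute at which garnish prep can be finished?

Mise en place waits on its own release at minute 5, so it starts at minute 5 and finishes at 5 + 70 = minute 75.
Vegetable prep waits on mise en place (finishes minute 75), so it starts at minute 75 and finishes at 75 + 30 = minute 105.
After mise en place (finishes minute 75), sauce base can start at minute 75 and finishes at minute 130.
Starch cooking has to wait for sauce base (finishes minute 130, plus 10-minute gap → minute 140); mise en place (finishes minute 75). The latest of these is minute 140, so starch cooking runs minute 140 to 140 + 15 = minute 155.
Plating setup has to wait for starch cooking (finishes minute 155); vegetable prep (finishes minute 105); sauce base (finishes minute 130). The latest of these is minute 155, so plating setup runs minute 155 to 155 + 50 = minute 205.
Garnish prep needs all of plating setup (finishes minute 205); sauce base (finishes minute 130); starch cooking (finishes minute 155). That puts its earliest start at minute 205; it finishes at 205 + 10 = minute 215.

215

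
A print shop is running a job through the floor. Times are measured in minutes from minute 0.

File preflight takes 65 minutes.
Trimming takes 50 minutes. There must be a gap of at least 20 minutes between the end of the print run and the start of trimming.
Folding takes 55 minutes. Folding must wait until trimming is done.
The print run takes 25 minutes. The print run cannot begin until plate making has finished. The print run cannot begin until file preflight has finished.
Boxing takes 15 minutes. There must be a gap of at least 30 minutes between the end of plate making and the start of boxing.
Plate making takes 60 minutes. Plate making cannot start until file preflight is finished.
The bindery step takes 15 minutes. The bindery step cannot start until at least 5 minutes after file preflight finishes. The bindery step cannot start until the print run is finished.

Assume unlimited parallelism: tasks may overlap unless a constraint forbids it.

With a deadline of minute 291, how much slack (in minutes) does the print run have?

16

File preflight can start immediately at minute 0; it finishes at minute 65.
Plate making cannot begin until file preflight (finishes minute 65). It runs from minute 65 to 65 + 60 = minute 125.
The print run needs all of plate making (finishes minute 125); file preflight (finishes minute 65). That puts its earliest start at minute 125; it finishes at 125 + 25 = minute 150.

Working backward from the deadline:
Nothing follows folding; the deadline of minute 291 is its only limit. It must start by 291 − 55 = minute 236.
Since folding (must start by minute 236) depends on it, trimming must finish by minute 236. Backing off its 50-minute duration gives a latest start of minute 186.
The bindery step has no dependents, so it just needs to finish by minute 291. Starting by 291 − 15 = minute 276 achieves that.
The print run has several dependents: trimming (must start by minute 186, minus 20-minute gap → minute 166); the bindery step (must start by minute 276). The earliest of those limits is minute 166, so the print run must start by 166 − 25 = minute 141.
So the print run can start as early as minute 125 and as late as minute 141, giving 141 − 125 = 16 minutes of slack.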